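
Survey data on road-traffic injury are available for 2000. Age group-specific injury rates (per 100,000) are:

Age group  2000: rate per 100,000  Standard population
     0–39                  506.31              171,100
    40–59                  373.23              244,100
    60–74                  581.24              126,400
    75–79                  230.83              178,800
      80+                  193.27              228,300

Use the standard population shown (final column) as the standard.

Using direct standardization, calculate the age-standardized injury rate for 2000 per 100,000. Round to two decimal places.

354.80

Standard total = 948,700; weights = 0.1804, 0.2573, 0.1332, 0.1885, 0.2406.
Standardized rate: 0.1804×506.31 + 0.2573×373.23 + 0.1332×581.24 + 0.1885×230.83 + 0.2406×193.27 = 354.8011 per 100,000.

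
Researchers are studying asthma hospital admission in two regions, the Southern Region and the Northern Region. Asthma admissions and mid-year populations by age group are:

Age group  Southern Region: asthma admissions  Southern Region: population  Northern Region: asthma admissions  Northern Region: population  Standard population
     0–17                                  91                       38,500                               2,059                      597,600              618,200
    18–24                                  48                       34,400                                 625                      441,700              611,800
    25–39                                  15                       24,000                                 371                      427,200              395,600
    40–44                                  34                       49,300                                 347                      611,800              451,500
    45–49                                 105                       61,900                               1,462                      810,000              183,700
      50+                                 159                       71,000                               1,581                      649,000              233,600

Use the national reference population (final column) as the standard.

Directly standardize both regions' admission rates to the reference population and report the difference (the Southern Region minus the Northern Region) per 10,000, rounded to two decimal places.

Age-specific rates per 10,000 for the Southern Region: 23.64, 13.95, 6.25, 6.90, 16.96, 22.39.
For the Northern Region: 34.45, 14.15, 8.68, 5.67, 18.05, 24.36.
Standard total = 2,494,400; weights = 0.2478, 0.2453, 0.1586, 0.1810, 0.0736, 0.0936.
The Southern Region: 0.2478×23.64 + 0.2453×13.95 + 0.1586×6.25 + 0.1810×6.90 + 0.0736×16.96 + 0.0936×22.39 = 14.8663 per 10,000.
The Northern Region: 0.2478×34.45 + 0.2453×14.15 + 0.1586×8.68 + 0.1810×5.67 + 0.0736×18.05 + 0.0936×24.36 = 18.0241 per 10,000.
Difference = 14.8663 − 18.0241 = -3.1578.

-3.16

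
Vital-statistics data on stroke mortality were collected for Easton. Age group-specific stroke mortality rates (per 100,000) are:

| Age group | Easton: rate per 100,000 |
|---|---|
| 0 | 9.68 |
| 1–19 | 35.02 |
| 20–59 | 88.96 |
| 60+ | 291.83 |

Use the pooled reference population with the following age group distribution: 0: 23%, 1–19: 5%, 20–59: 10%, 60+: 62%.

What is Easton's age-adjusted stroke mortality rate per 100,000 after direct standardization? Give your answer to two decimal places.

193.81

Standard weights: 0.23, 0.05, 0.10, 0.62.
Standardized rate: 0.2300×9.68 + 0.0500×35.02 + 0.1000×88.96 + 0.6200×291.83 = 193.8080 per 100,000.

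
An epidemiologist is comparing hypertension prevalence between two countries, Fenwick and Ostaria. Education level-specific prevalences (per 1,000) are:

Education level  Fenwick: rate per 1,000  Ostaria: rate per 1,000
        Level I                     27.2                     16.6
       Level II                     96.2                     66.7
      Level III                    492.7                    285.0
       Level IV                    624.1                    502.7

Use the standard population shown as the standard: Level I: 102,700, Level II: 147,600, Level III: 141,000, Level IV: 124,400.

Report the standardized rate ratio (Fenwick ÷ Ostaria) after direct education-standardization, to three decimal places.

Standard total = 515,700; weights = 0.1991, 0.2862, 0.2734, 0.2412.
Fenwick: 0.1991×27.2 + 0.2862×96.2 + 0.2734×492.7 + 0.2412×624.1 = 318.2108 per 1,000.
Ostaria: 0.1991×16.6 + 0.2862×66.7 + 0.2734×285.0 + 0.2412×502.7 = 221.5835 per 1,000.
Ratio = 318.2108 ÷ 221.5835 = 1.43608.

1.436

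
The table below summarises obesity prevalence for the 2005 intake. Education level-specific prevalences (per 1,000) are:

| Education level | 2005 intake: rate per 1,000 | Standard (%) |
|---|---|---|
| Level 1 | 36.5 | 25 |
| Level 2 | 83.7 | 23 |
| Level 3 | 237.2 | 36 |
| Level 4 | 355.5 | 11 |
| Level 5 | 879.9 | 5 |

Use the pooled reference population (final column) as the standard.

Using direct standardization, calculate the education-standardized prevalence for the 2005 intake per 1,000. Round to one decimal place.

196.9

Standard weights: 0.25, 0.23, 0.36, 0.11, 0.05.
Standardized rate: 0.2500×36.5 + 0.2300×83.7 + 0.3600×237.2 + 0.1100×355.5 + 0.0500×879.9 = 196.8680 per 1,000.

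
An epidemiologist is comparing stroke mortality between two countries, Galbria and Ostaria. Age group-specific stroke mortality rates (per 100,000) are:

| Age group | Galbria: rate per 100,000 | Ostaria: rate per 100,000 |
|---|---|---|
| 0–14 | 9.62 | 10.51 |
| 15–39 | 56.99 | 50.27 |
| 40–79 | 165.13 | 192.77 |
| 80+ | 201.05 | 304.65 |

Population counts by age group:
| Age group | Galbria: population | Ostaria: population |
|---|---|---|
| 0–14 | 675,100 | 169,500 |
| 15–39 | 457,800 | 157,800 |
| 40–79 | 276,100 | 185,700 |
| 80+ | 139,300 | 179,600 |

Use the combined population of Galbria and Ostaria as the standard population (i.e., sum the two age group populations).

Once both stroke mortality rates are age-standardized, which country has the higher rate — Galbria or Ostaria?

Ostaria

Combined standard total = 2,240,900; weights = 0.3769, 0.2747, 0.2061, 0.1423.
Galbria: 0.3769×9.62 + 0.2747×56.99 + 0.2061×165.13 + 0.1423×201.05 = 81.9224 per 100,000.
Ostaria: 0.3769×10.51 + 0.2747×50.27 + 0.2061×192.77 + 0.1423×304.65 = 100.8510 per 100,000.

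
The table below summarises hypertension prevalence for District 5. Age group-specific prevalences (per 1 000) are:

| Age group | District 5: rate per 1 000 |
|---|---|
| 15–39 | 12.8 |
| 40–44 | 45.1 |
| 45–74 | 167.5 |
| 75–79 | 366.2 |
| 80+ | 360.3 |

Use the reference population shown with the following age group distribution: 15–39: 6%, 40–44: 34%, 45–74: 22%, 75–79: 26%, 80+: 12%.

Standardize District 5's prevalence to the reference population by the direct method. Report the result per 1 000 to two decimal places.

191.40

Standard weights: 0.06, 0.34, 0.22, 0.26, 0.12.
Standardized rate: 0.0600×12.8 + 0.3400×45.1 + 0.2200×167.5 + 0.2600×366.2 + 0.1200×360.3 = 191.4000 per 1 000.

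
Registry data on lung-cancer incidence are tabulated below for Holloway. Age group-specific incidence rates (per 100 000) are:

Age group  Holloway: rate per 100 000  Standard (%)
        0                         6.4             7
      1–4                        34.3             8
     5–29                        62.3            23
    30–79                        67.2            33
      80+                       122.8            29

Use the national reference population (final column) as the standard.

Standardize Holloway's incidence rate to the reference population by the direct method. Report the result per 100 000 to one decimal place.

Standard weights: 0.07, 0.08, 0.23, 0.33, 0.29.
Standardized rate: 0.0700×6.4 + 0.0800×34.3 + 0.2300×62.3 + 0.3300×67.2 + 0.2900×122.8 = 75.3090 per 100 000.

75.3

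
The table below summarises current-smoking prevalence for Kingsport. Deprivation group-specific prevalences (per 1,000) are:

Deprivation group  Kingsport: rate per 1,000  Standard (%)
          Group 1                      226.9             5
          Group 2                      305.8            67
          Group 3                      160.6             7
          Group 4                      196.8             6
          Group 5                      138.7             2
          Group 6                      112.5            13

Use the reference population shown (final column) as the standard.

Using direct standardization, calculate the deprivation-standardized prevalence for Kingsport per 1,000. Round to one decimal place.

256.7

Standard weights: 0.05, 0.67, 0.07, 0.06, 0.02, 0.13.
Standardized rate: 0.0500×226.9 + 0.6700×305.8 + 0.0700×160.6 + 0.0600×196.8 + 0.0200×138.7 + 0.1300×112.5 = 256.6800 per 1,000.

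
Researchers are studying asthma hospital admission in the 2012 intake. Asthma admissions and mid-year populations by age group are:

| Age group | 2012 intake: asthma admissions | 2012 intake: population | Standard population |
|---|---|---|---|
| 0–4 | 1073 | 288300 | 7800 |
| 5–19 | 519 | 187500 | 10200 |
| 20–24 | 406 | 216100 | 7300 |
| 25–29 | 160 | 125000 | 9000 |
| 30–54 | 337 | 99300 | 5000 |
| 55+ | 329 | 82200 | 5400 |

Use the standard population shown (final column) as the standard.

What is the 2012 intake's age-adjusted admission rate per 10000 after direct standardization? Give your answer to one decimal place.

Age-specific rates per 10000 for the 2012 intake: 37.22, 27.68, 18.79, 12.80, 33.94, 40.02.
Standard total = 44700; weights = 0.1745, 0.2282, 0.1633, 0.2013, 0.1119, 0.1208.
Standardized rate: 0.1745×37.22 + 0.2282×27.68 + 0.1633×18.79 + 0.2013×12.80 + 0.1119×33.94 + 0.1208×40.02 = 27.0874 per 10000.

27.1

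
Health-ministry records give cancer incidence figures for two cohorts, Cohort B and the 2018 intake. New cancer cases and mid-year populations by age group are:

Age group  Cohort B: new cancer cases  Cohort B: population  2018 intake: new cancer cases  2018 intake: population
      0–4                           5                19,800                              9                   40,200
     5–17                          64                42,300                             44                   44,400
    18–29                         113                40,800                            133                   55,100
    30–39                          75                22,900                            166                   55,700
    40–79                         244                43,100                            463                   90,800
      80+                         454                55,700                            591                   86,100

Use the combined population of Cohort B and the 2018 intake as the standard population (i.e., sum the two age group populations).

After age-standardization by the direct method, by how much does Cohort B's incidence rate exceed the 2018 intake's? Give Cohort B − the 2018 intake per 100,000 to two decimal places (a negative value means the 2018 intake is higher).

Age-specific rates per 100,000 for Cohort B: 25.25, 151.30, 276.96, 327.51, 566.13, 815.08.
For the 2018 intake: 22.39, 99.10, 241.38, 298.03, 509.91, 686.41.
Combined standard total = 596,900; weights = 0.1005, 0.1453, 0.1607, 0.1317, 0.2243, 0.2376.
Cohort B: 0.1005×25.25 + 0.1453×151.30 + 0.1607×276.96 + 0.1317×327.51 + 0.2243×566.13 + 0.2376×815.08 = 432.7666 per 100,000.
The 2018 intake: 0.1005×22.39 + 0.1453×99.10 + 0.1607×241.38 + 0.1317×298.03 + 0.2243×509.91 + 0.2376×686.41 = 372.1202 per 100,000.
Difference = 432.7666 − 372.1202 = 60.6465.

60.65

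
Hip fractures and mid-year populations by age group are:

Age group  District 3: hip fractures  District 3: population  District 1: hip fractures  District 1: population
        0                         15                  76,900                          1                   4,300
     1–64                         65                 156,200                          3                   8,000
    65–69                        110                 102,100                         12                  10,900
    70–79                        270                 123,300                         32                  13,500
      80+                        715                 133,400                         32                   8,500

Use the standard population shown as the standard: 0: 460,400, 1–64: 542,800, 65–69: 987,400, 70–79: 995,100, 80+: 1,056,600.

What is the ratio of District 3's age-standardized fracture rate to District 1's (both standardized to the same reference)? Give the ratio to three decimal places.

Age-specific rates per 100,000 for District 3: 19.51, 41.61, 107.74, 218.98, 535.98.
For District 1: 23.26, 37.50, 110.09, 237.04, 376.47.
Standard total = 4,042,300; weights = 0.1139, 0.1343, 0.2443, 0.2462, 0.2614.
District 3: 0.1139×19.51 + 0.1343×41.61 + 0.2443×107.74 + 0.2462×218.98 + 0.2614×535.98 = 228.1305 per 100,000.
District 1: 0.1139×23.26 + 0.1343×37.50 + 0.2443×110.09 + 0.2462×237.04 + 0.2614×376.47 = 191.3319 per 100,000.
Ratio = 228.1305 ÷ 191.3319 = 1.19233.

1.192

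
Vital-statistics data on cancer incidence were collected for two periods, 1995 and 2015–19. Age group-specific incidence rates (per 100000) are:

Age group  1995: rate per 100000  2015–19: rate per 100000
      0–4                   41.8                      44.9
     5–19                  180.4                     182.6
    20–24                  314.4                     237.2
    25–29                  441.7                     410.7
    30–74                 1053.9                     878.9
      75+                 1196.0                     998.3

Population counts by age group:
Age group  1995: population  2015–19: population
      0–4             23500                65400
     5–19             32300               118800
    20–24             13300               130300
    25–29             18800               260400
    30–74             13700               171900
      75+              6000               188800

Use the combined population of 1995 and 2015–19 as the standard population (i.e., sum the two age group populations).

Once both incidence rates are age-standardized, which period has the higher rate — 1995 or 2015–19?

1995

Combined standard total = 1043200; weights = 0.0852, 0.1448, 0.1377, 0.2676, 0.1779, 0.1867.
1995: 0.0852×41.8 + 0.1448×180.4 + 0.1377×314.4 + 0.2676×441.7 + 0.1779×1053.9 + 0.1867×1196.0 = 602.0222 per 100000.
2015–19: 0.0852×44.9 + 0.1448×182.6 + 0.1377×237.2 + 0.2676×410.7 + 0.1779×878.9 + 0.1867×998.3 = 515.6293 per 100000.
The crude rates (380.20 vs 536.60) would put 2015–19 higher, but that reflects its age composition; once standardized to a common age structure, 1995 has the higher underlying rate.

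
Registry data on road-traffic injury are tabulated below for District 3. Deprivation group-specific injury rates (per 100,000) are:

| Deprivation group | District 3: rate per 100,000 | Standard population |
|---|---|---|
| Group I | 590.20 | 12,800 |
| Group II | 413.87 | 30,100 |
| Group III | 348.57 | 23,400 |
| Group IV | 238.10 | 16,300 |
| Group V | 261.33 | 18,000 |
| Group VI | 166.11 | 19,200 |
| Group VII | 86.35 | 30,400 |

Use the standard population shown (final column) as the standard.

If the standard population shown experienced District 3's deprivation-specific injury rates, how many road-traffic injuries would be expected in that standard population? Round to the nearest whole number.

426

Expected road-traffic injuries = Σ (standard pop × deprivation-specific rate ÷ 100,000)
= 12,800×590.20/100,000 + 30,100×413.87/100,000 + 23,400×348.57/100,000 + 16,300×238.10/100,000 + 18,000×261.33/100,000 + 19,200×166.11/100,000 + 30,400×86.35/100,000
= 75.55 + 124.57 + 81.57 + 38.81 + 47.04 + 31.89 + 26.25 = 425.68.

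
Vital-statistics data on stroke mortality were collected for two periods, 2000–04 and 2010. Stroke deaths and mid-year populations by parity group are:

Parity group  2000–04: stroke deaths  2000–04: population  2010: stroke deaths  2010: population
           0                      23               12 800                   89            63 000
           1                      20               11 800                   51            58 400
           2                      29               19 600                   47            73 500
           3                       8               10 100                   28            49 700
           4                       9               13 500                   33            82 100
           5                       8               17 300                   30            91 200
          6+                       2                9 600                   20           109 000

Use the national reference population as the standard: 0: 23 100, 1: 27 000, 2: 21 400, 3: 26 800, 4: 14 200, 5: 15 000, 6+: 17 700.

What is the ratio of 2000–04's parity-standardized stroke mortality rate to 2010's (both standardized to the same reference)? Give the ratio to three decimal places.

1.621

Parity-specific rates per 100 000 for 2000–04: 179.69, 169.49, 147.96, 79.21, 66.67, 46.24, 20.83.
For 2010: 141.27, 87.33, 63.95, 56.34, 40.19, 32.89, 18.35.
Standard total = 145 200; weights = 0.1591, 0.1860, 0.1474, 0.1846, 0.0978, 0.1033, 0.1219.
2000–04: 0.1591×179.69 + 0.1860×169.49 + 0.1474×147.96 + 0.1846×79.21 + 0.0978×66.67 + 0.1033×46.24 + 0.1219×20.83 = 110.3665 per 100 000.
2010: 0.1591×141.27 + 0.1860×87.33 + 0.1474×63.95 + 0.1846×56.34 + 0.0978×40.19 + 0.1033×32.89 + 0.1219×18.35 = 68.1024 per 100 000.
Ratio = 110.3665 ÷ 68.1024 = 1.62060.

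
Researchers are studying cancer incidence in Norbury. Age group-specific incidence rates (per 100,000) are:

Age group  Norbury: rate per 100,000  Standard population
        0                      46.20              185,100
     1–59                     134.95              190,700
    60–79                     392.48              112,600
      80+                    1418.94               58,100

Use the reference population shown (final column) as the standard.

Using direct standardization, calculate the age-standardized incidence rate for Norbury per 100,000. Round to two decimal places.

294.46

Standard total = 546,500; weights = 0.3387, 0.3489, 0.2060, 0.1063.
Standardized rate: 0.3387×46.20 + 0.3489×134.95 + 0.2060×392.48 + 0.1063×1418.94 = 294.4561 per 100,000.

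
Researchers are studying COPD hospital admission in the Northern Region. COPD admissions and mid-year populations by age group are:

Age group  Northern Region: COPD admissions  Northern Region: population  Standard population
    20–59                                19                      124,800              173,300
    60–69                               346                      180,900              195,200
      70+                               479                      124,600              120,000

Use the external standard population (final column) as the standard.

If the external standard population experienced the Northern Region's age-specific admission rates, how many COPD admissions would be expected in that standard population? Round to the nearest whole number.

Age-specific rates per 10,000 for the Northern Region: 1.52, 19.13, 38.44.
Expected COPD admissions = Σ (standard pop × age-specific rate ÷ 10,000)
= 173,300×1.52/10,000 + 195,200×19.13/10,000 + 120,000×38.44/10,000
= 26.38 + 373.35 + 461.32 = 861.05.

861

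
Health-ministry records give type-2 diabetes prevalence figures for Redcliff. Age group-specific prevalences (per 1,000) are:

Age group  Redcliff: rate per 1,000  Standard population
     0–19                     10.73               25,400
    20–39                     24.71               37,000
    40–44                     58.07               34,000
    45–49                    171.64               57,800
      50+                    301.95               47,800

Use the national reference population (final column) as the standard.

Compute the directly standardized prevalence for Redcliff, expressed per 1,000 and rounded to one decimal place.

136.2

Standard total = 202,000; weights = 0.1257, 0.1832, 0.1683, 0.2861, 0.2366.
Standardized rate: 0.1257×10.73 + 0.1832×24.71 + 0.1683×58.07 + 0.2861×171.64 + 0.2366×301.95 = 136.2138 per 1,000.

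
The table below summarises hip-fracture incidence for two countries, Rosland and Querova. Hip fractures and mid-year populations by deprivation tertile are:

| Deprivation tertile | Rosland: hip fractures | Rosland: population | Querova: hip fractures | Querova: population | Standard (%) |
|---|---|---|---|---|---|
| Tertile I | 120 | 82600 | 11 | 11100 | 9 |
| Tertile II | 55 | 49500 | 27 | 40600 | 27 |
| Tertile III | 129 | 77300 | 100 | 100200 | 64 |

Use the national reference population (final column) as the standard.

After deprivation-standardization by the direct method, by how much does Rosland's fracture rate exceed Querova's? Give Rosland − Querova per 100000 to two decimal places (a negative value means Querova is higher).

Deprivation-specific rates per 100000 for Rosland: 145.28, 111.11, 166.88.
For Querova: 99.10, 66.50, 99.80.
Standard weights: 0.09, 0.27, 0.64.
Rosland: 0.0900×145.28 + 0.2700×111.11 + 0.6400×166.88 = 149.8797 per 100000.
Querova: 0.0900×99.10 + 0.2700×66.50 + 0.6400×99.80 = 90.7468 per 100000.
Difference = 149.8797 − 90.7468 = 59.1329.

59.13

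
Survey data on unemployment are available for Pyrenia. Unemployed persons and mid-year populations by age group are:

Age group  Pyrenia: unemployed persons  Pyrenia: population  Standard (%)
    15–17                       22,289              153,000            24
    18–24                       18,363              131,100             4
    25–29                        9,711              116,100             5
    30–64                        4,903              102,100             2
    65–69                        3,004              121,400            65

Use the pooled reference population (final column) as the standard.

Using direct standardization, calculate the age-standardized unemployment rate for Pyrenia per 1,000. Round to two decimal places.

61.79

Age-specific rates per 1,000 for Pyrenia: 145.680, 140.069, 83.643, 48.022, 24.745.
Standard weights: 0.24, 0.04, 0.05, 0.02, 0.65.
Standardized rate: 0.2400×145.680 + 0.0400×140.069 + 0.0500×83.643 + 0.0200×48.022 + 0.6500×24.745 = 61.7925 per 1,000.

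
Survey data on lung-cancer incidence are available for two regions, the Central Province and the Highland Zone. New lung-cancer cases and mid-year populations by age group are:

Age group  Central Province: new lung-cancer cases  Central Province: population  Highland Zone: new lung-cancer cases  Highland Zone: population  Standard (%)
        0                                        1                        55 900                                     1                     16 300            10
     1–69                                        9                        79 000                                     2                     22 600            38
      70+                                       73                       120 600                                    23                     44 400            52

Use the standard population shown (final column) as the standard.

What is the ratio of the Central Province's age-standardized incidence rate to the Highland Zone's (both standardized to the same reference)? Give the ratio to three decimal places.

Age-specific rates per 100 000 for the Central Province: 1.79, 11.39, 60.53.
For the Highland Zone: 6.13, 8.85, 51.80.
Standard weights: 0.10, 0.38, 0.52.
The Central Province: 0.1000×1.79 + 0.3800×11.39 + 0.5200×60.53 = 35.9840 per 100 000.
The Highland Zone: 0.1000×6.13 + 0.3800×8.85 + 0.5200×51.80 = 30.9133 per 100 000.
Ratio = 35.9840 ÷ 30.9133 = 1.16403.

1.164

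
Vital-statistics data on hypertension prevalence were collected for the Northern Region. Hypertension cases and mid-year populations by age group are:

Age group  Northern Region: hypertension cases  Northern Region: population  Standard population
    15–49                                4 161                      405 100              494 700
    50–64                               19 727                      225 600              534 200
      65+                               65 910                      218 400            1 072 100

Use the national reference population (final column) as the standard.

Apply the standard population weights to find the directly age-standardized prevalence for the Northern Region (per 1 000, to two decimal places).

178.65

Age-specific rates per 1 000 for the Northern Region: 10.272, 87.442, 301.786.
Standard total = 2 101 000; weights = 0.2355, 0.2543, 0.5103.
Standardized rate: 0.2355×10.272 + 0.2543×87.442 + 0.5103×301.786 = 178.6471 per 1 000.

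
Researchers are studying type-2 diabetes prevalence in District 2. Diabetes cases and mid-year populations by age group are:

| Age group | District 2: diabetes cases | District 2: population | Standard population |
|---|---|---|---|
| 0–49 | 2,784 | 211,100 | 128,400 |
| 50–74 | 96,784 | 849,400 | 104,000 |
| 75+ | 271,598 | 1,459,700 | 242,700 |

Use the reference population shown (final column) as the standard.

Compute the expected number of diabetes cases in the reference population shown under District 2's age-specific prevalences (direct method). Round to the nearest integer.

58701

Age-specific rates per 1,000 for District 2: 13.188, 113.944, 186.064.
Expected diabetes cases = Σ (standard pop × age-specific rate ÷ 1,000)
= 128,400×13.188/1,000 + 104,000×113.944/1,000 + 242,700×186.064/1,000
= 1693.35 + 11850.17 + 45157.80 = 58701.31.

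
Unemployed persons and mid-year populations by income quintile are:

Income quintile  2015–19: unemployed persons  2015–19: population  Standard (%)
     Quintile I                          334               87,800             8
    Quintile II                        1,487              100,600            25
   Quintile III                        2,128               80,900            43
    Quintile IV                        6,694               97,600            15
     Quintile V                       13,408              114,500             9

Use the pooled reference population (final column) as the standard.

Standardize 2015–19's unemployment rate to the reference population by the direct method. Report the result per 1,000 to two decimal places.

Income-specific rates per 1,000 for 2015–19: 3.804, 14.781, 26.304, 68.586, 117.100.
Standard weights: 0.08, 0.25, 0.43, 0.15, 0.09.
Standardized rate: 0.0800×3.804 + 0.2500×14.781 + 0.4300×26.304 + 0.1500×68.586 + 0.0900×117.100 = 36.1374 per 1,000.

36.14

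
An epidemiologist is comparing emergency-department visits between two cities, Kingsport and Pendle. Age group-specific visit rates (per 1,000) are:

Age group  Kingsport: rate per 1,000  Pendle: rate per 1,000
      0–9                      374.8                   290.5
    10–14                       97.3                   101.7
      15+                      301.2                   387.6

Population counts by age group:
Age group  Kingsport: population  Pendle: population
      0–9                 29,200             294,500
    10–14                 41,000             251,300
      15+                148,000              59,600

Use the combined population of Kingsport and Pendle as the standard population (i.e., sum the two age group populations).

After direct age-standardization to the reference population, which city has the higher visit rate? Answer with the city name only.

Kingsport

Combined standard total = 823,600; weights = 0.3930, 0.3549, 0.2521.
Kingsport: 0.3930×374.8 + 0.3549×97.3 + 0.2521×301.2 = 257.7619 per 1,000.
Pendle: 0.3930×290.5 + 0.3549×101.7 + 0.2521×387.6 = 247.9693 per 1,000.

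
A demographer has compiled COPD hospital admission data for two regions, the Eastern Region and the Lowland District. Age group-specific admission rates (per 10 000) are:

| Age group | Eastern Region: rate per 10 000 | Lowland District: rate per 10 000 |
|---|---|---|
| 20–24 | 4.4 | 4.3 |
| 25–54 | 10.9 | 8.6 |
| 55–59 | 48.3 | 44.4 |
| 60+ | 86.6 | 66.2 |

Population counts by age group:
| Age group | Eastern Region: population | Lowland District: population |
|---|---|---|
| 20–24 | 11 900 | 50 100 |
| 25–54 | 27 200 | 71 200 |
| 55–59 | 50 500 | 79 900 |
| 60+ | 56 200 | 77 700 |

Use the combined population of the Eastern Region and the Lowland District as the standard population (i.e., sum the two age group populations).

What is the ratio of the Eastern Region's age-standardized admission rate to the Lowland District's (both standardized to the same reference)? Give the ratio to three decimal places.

1.220

Combined standard total = 424 700; weights = 0.1460, 0.2317, 0.3070, 0.3153.
The Eastern Region: 0.1460×4.4 + 0.2317×10.9 + 0.3070×48.3 + 0.3153×86.6 = 45.3012 per 10 000.
The Lowland District: 0.1460×4.3 + 0.2317×8.6 + 0.3070×44.4 + 0.3153×66.2 = 37.1245 per 10 000.
Ratio = 45.3012 ÷ 37.1245 = 1.22025.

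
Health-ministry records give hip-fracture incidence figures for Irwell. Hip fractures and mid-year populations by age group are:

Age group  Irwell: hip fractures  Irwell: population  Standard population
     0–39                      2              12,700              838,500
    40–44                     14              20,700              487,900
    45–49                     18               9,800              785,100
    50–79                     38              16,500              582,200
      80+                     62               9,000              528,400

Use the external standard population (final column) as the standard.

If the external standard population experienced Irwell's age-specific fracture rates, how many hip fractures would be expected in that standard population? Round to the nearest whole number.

Age-specific rates per 100,000 for Irwell: 15.75, 67.63, 183.67, 230.30, 688.89.
Expected hip fractures = Σ (standard pop × age-specific rate ÷ 100,000)
= 838,500×15.75/100,000 + 487,900×67.63/100,000 + 785,100×183.67/100,000 + 582,200×230.30/100,000 + 528,400×688.89/100,000
= 132.05 + 329.98 + 1442.02 + 1340.82 + 3640.09 = 6884.96.

6885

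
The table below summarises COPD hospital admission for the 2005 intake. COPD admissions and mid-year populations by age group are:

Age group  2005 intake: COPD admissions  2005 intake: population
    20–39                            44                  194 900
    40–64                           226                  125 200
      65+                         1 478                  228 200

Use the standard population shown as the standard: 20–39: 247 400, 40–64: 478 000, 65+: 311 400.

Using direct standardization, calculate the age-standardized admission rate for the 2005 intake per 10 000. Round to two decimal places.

Age-specific rates per 10 000 for the 2005 intake: 2.26, 18.05, 64.77.
Standard total = 1 036 800; weights = 0.2386, 0.4610, 0.3003.
Standardized rate: 0.2386×2.26 + 0.4610×18.05 + 0.3003×64.77 = 28.3137 per 10 000.

28.31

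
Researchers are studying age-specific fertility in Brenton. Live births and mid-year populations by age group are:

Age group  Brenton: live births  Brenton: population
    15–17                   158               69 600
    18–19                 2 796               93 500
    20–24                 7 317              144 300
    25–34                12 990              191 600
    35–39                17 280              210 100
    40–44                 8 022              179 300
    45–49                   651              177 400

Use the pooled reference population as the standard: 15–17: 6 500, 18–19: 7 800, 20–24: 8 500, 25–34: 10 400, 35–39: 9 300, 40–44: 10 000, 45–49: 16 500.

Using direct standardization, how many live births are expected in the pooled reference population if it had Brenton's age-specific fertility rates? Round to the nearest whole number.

2657

Age-specific rates per 1 000 for Brenton: 2.270, 29.904, 50.707, 67.797, 82.247, 44.741, 3.670.
Expected live births = Σ (standard pop × age-specific rate ÷ 1 000)
= 6 500×2.270/1 000 + 7 800×29.904/1 000 + 8 500×50.707/1 000 + 10 400×67.797/1 000 + 9 300×82.247/1 000 + 10 000×44.741/1 000 + 16 500×3.670/1 000
= 14.76 + 233.25 + 431.01 + 705.09 + 764.89 + 447.41 + 60.55 = 2656.96.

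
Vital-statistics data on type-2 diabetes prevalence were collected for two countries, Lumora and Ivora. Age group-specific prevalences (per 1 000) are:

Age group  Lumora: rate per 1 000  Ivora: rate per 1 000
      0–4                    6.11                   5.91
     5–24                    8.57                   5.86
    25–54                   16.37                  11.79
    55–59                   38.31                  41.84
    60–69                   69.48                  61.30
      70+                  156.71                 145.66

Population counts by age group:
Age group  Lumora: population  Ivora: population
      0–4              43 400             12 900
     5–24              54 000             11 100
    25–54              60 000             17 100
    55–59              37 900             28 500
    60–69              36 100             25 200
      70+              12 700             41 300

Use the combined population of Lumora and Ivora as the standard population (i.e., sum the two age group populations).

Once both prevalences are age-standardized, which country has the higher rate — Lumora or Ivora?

Combined standard total = 380 200; weights = 0.1481, 0.1712, 0.2028, 0.1746, 0.1612, 0.1420.
Lumora: 0.1481×6.11 + 0.1712×8.57 + 0.2028×16.37 + 0.1746×38.31 + 0.1612×69.48 + 0.1420×156.71 = 45.8424 per 1 000.
Ivora: 0.1481×5.91 + 0.1712×5.86 + 0.2028×11.79 + 0.1746×41.84 + 0.1612×61.30 + 0.1420×145.66 = 42.1482 per 1 000.
The crude rates (31.38 vs 66.83) would put Ivora higher, but that reflects its age composition; once standardized to a common age structure, Lumora has the higher underlying rate.

Lumora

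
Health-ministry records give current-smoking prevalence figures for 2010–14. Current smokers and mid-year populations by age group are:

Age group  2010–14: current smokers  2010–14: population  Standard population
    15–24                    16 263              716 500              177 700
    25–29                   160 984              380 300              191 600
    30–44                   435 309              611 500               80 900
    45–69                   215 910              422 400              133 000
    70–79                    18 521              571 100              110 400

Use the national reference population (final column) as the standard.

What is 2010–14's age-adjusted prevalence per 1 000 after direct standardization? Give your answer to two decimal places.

Age-specific rates per 1 000 for 2010–14: 22.698, 423.308, 711.871, 511.151, 32.430.
Standard total = 693 600; weights = 0.2562, 0.2762, 0.1166, 0.1918, 0.1592.
Standardized rate: 0.2562×22.698 + 0.2762×423.308 + 0.1166×711.871 + 0.1918×511.151 + 0.1592×32.430 = 308.9575 per 1 000.

308.96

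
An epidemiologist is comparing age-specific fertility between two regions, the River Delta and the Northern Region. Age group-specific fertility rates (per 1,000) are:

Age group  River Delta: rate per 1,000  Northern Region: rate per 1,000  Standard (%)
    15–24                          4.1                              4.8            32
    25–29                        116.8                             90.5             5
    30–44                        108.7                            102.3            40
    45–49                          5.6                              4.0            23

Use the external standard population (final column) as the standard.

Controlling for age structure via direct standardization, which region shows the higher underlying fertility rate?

Standard weights: 0.32, 0.05, 0.40, 0.23.
The River Delta: 0.3200×4.1 + 0.0500×116.8 + 0.4000×108.7 + 0.2300×5.6 = 51.9200 per 1,000.
The Northern Region: 0.3200×4.8 + 0.0500×90.5 + 0.4000×102.3 + 0.2300×4.0 = 47.9010 per 1,000.

River Delta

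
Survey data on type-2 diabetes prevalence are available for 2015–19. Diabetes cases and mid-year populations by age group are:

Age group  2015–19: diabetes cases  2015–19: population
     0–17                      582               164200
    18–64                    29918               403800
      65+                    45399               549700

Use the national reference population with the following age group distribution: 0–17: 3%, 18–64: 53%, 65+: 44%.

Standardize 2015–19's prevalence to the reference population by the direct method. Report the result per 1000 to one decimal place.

Age-specific rates per 1000 for 2015–19: 3.544, 74.091, 82.589.
Standard weights: 0.03, 0.53, 0.44.
Standardized rate: 0.0300×3.544 + 0.5300×74.091 + 0.4400×82.589 = 75.7137 per 1000.

75.7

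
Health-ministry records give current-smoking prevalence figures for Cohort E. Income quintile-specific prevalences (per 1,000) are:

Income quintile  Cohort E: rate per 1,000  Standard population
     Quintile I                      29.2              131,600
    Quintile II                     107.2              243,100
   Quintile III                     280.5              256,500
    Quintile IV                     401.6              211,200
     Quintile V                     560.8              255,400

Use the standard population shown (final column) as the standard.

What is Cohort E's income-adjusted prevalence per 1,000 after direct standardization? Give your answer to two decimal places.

300.51

Standard total = 1,097,800; weights = 0.1199, 0.2214, 0.2336, 0.1924, 0.2326.
Standardized rate: 0.1199×29.2 + 0.2214×107.2 + 0.2336×280.5 + 0.1924×401.6 + 0.2326×560.8 = 300.5079 per 1,000.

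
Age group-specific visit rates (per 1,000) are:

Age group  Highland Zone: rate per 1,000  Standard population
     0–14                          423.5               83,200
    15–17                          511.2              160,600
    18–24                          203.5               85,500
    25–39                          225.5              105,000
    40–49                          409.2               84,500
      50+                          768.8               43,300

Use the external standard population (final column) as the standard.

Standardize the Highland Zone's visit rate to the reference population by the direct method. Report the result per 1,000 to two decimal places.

Standard total = 562,100; weights = 0.1480, 0.2857, 0.1521, 0.1868, 0.1503, 0.0770.
Standardized rate: 0.1480×423.5 + 0.2857×511.2 + 0.1521×203.5 + 0.1868×225.5 + 0.1503×409.2 + 0.0770×768.8 = 402.5567 per 1,000.

402.56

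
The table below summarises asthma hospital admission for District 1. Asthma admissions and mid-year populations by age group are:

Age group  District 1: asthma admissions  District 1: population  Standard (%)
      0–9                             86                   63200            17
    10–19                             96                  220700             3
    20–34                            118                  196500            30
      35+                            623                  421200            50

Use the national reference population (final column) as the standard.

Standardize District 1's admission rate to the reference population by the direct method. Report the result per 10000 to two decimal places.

11.64

Age-specific rates per 10000 for District 1: 13.61, 4.35, 6.01, 14.79.
Standard weights: 0.17, 0.03, 0.30, 0.50.
Standardized rate: 0.1700×13.61 + 0.0300×4.35 + 0.3000×6.01 + 0.5000×14.79 = 11.6408 per 10000.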